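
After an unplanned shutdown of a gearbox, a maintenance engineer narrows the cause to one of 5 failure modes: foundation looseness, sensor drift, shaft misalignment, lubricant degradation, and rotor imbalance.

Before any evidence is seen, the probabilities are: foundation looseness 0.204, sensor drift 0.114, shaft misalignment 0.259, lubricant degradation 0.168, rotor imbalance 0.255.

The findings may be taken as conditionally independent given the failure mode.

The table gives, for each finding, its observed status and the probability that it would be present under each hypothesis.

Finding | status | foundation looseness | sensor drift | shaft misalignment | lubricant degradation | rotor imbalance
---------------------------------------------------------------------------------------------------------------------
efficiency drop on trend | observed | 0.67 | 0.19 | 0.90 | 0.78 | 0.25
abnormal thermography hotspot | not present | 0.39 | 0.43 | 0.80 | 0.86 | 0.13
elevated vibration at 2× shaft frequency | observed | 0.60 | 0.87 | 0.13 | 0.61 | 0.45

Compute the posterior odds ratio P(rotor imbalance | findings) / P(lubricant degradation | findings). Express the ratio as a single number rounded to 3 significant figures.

Posterior odds equal prior odds times the likelihood ratio; only the two competing hypotheses matter (using 1 − P(present | H) for each absent finding).
  rotor imbalance: 0.255 × 0.25 × (1 − 0.13) × 0.45 = 0.024958
  lubricant degradation: 0.168 × 0.78 × (1 − 0.86) × 0.61 = 0.011191
Posterior odds = 0.024958 / 0.011191 ≈ 2.23.

2.23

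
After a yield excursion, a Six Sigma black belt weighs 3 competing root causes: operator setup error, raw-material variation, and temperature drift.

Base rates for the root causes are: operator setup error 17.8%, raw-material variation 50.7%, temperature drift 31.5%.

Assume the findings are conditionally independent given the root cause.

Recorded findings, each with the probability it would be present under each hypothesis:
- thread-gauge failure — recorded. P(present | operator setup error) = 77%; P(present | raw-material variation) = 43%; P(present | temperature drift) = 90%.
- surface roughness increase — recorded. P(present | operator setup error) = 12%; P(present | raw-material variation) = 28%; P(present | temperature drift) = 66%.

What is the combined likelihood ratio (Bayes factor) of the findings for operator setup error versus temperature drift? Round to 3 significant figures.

0.156

Take the product of per-finding likelihoods under each hypothesis, then divide.
  operator setup error: 0.77 × 0.12 = 0.0924
  temperature drift: 0.90 × 0.66 = 0.594
Bayes factor = 0.0924 / 0.594 ≈ 0.156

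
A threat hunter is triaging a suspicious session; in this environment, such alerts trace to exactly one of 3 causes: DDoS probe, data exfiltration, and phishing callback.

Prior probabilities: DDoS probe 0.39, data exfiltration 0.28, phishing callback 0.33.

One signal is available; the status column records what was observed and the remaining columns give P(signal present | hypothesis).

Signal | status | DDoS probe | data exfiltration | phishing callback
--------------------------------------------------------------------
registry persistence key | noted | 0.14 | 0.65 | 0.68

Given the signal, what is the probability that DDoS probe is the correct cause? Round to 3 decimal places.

For each hypothesis, the unnormalized posterior weight is prior × likelihood:
  DDoS probe: 0.39 × 0.14 = 0.0546
  data exfiltration: 0.28 × 0.65 = 0.182
  phishing callback: 0.33 × 0.68 = 0.2244
Marginal likelihood of the evidence = 0.461.
P(DDoS probe | evidence) = 0.0546 / 0.461 ≈ 0.118.

0.118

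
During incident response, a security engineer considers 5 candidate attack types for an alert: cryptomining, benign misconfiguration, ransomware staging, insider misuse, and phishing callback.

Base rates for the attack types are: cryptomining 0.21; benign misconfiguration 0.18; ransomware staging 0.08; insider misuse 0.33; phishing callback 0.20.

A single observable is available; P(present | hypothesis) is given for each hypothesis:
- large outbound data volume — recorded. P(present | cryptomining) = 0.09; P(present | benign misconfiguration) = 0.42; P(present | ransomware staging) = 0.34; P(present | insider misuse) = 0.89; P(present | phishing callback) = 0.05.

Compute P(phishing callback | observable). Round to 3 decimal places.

0.024

For each hypothesis, the unnormalized posterior weight is prior × likelihood:
  cryptomining: 0.21 × 0.09 = 0.0189
  benign misconfiguration: 0.18 × 0.42 = 0.0756
  ransomware staging: 0.08 × 0.34 = 0.0272
  insider misuse: 0.33 × 0.89 = 0.2937
  phishing callback: 0.20 × 0.05 = 0.01
Marginal likelihood of the evidence = 0.4254.
P(phishing callback | evidence) = 0.01 / 0.4254 ≈ 0.024.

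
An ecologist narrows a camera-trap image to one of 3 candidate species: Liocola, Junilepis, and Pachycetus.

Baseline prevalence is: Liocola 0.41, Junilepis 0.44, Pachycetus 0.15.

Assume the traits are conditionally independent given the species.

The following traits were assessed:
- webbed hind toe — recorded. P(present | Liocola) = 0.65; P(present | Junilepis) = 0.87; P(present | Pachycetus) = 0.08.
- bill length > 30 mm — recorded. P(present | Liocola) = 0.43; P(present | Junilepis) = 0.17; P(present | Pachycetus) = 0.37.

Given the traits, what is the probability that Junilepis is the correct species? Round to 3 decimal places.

For each hypothesis, the unnormalized posterior weight is prior × product of the trait likelihoods:
  Liocola: 0.41 × 0.65 × 0.43 = 0.1146
  Junilepis: 0.44 × 0.87 × 0.17 = 0.065076
  Pachycetus: 0.15 × 0.08 × 0.37 = 0.00444
Normalizing constant Z = 0.1146 + 0.065076 + 0.00444 = 0.18411.
P(Junilepis | evidence) = 0.065076 / 0.18411 ≈ 0.353.

0.353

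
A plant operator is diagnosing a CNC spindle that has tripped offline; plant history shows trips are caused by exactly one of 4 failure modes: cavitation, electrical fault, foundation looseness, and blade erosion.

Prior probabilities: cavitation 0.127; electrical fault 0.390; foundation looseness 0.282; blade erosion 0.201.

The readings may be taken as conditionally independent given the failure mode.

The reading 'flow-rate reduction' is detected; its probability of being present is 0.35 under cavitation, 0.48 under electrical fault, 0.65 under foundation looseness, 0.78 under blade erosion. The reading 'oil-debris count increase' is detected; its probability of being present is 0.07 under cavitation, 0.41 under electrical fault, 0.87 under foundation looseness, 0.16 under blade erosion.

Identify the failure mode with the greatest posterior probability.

By Bayes' rule with conditional independence, the unnormalized weight for each hypothesis is prior × ∏ likelihoods:
  cavitation: 0.127 × 0.35 × 0.07 = 0.0031115
  electrical fault: 0.390 × 0.48 × 0.41 = 0.076752
  foundation looseness: 0.282 × 0.65 × 0.87 = 0.15947
  blade erosion: 0.201 × 0.78 × 0.16 = 0.025085
The unnormalized weights sum to 0.26442.
P(cavitation | evidence) ≈ 0.0031115 / 0.26442 ≈ 0.012
P(electrical fault | evidence) ≈ 0.076752 / 0.26442 ≈ 0.290
P(foundation looseness | evidence) ≈ 0.15947 / 0.26442 ≈ 0.603
P(blade erosion | evidence) ≈ 0.025085 / 0.26442 ≈ 0.095
The largest is 0.603, so foundation looseness is most probable.

foundation looseness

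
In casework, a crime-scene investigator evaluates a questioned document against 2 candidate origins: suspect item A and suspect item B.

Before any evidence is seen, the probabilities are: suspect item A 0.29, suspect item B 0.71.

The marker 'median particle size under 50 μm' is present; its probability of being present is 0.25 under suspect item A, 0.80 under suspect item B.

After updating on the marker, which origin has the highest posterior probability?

By Bayes' rule, the unnormalized weight for each hypothesis is prior × likelihood:
  suspect item A: 0.29 × 0.25 = 0.0725
  suspect item B: 0.71 × 0.80 = 0.568
The unnormalized weights sum to 0.6405.
P(suspect item A | evidence) ≈ 0.0725 / 0.6405 ≈ 0.113
P(suspect item B | evidence) ≈ 0.568 / 0.6405 ≈ 0.887
The largest is 0.887, so suspect item B is most probable.

suspect item B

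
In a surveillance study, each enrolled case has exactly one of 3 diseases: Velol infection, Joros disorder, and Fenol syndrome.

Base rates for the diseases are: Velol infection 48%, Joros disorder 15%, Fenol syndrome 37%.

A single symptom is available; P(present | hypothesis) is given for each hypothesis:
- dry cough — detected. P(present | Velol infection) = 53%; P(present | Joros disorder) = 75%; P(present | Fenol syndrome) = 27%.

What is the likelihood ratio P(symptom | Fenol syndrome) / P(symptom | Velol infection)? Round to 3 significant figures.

0.509

Likelihood of this symptom under each hypothesis:
  Fenol syndrome: 0.27
  Velol infection: 0.53
Bayes factor = 0.27 / 0.53 ≈ 0.509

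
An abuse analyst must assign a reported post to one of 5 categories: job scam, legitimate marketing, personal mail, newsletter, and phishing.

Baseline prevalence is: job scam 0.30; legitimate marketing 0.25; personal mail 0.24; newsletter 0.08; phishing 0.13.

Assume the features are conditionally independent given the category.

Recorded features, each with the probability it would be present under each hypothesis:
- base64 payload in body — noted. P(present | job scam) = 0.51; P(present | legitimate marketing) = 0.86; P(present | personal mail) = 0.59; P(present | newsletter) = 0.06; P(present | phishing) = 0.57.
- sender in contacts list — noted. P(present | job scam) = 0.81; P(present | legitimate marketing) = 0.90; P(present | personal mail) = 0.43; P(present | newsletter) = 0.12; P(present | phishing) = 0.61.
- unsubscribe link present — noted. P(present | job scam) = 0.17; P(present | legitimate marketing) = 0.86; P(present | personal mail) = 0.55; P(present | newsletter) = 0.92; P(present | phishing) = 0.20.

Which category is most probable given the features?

For each hypothesis, the unnormalized posterior weight is prior × product of the feature likelihoods:
  job scam: 0.30 × 0.51 × 0.81 × 0.17 = 0.021068
  legitimate marketing: 0.25 × 0.86 × 0.90 × 0.86 = 0.16641
  personal mail: 0.24 × 0.59 × 0.43 × 0.55 = 0.033488
  newsletter: 0.08 × 0.06 × 0.12 × 0.92 = 0.00052992
  phishing: 0.13 × 0.57 × 0.61 × 0.20 = 0.0090402
Normalizing constant Z = 0.021068 + 0.16641 + 0.033488 + 0.00052992 + 0.0090402 = 0.23054.
P(job scam | evidence) ≈ 0.021068 / 0.23054 ≈ 0.091
P(legitimate marketing | evidence) ≈ 0.16641 / 0.23054 ≈ 0.722
P(personal mail | evidence) ≈ 0.033488 / 0.23054 ≈ 0.145
P(newsletter | evidence) ≈ 0.00052992 / 0.23054 ≈ 0.002
P(phishing | evidence) ≈ 0.0090402 / 0.23054 ≈ 0.039
The largest is 0.722, so legitimate marketing is most probable.

legitimate marketing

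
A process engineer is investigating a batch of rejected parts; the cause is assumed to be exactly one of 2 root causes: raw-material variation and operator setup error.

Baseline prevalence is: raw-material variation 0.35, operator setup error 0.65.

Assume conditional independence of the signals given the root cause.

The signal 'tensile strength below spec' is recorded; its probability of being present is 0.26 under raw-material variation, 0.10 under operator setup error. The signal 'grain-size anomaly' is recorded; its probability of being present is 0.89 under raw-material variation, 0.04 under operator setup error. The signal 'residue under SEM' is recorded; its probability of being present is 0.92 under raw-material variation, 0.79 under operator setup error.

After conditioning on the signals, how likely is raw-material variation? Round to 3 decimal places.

Multiply each prior by the joint likelihood of the signal pattern:
  raw-material variation: 0.35 × 0.26 × 0.89 × 0.92 = 0.074511
  operator setup error: 0.65 × 0.10 × 0.04 × 0.79 = 0.002054
Normalizing constant Z = 0.074511 + 0.002054 = 0.076565.
P(raw-material variation | evidence) = 0.074511 / 0.076565 ≈ 0.973.

0.973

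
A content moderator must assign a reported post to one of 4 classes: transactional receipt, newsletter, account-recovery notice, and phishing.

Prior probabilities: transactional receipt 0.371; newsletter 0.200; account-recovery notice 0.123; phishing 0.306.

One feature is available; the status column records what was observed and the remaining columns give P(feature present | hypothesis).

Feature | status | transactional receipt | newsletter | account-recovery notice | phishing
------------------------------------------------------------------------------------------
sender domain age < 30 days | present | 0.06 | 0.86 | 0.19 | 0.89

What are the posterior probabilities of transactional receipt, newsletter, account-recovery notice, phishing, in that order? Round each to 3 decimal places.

0.045, 0.351, 0.048, 0.556

For each hypothesis, the unnormalized posterior weight is prior × likelihood:
  transactional receipt: 0.371 × 0.06 = 0.02226
  newsletter: 0.200 × 0.86 = 0.172
  account-recovery notice: 0.123 × 0.19 = 0.02337
  phishing: 0.306 × 0.89 = 0.27234
The unnormalized weights sum to 0.48997.
P(transactional receipt | evidence) = 0.02226 / 0.48997 ≈ 0.045
P(newsletter | evidence) = 0.172 / 0.48997 ≈ 0.351
P(account-recovery notice | evidence) = 0.02337 / 0.48997 ≈ 0.048
P(phishing | evidence) = 0.27234 / 0.48997 ≈ 0.556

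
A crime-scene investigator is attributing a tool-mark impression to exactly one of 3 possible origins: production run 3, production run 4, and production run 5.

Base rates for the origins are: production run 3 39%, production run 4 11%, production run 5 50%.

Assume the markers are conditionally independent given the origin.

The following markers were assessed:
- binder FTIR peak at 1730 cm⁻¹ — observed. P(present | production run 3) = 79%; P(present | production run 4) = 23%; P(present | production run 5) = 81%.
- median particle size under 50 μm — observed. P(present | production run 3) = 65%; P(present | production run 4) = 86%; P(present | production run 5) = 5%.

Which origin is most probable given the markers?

production run 3

By Bayes' rule with conditional independence, the unnormalized weight for each hypothesis is prior × ∏ likelihoods:
  production run 3: 0.39 × 0.79 × 0.65 = 0.20027
  production run 4: 0.11 × 0.23 × 0.86 = 0.021758
  production run 5: 0.50 × 0.81 × 0.05 = 0.02025
Normalizing constant Z = 0.20027 + 0.021758 + 0.02025 = 0.24227.
P(production run 3 | evidence) ≈ 0.20027 / 0.24227 ≈ 0.827
P(production run 4 | evidence) ≈ 0.021758 / 0.24227 ≈ 0.090
P(production run 5 | evidence) ≈ 0.02025 / 0.24227 ≈ 0.084
The largest is 0.827, so production run 3 is most probable.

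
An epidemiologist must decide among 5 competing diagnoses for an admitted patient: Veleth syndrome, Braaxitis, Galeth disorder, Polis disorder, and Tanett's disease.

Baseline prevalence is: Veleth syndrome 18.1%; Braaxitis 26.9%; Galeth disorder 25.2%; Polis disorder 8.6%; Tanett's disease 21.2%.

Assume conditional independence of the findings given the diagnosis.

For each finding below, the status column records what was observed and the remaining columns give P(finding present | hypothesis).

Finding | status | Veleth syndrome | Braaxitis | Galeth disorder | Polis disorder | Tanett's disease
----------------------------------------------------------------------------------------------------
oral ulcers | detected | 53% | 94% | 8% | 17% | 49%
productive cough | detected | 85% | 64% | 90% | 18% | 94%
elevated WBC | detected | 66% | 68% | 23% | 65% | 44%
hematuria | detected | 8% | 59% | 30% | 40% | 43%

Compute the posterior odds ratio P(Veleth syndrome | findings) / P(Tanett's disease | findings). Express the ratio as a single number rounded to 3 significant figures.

The normalizing constant cancels in an odds ratio, so compute prior × likelihood for the two hypotheses only:
  Veleth syndrome: 0.181 × 0.53 × 0.85 × 0.66 × 0.08 = 0.0043053
  Tanett's disease: 0.212 × 0.49 × 0.94 × 0.44 × 0.43 = 0.018475
Posterior odds = 0.0043053 / 0.018475 ≈ 0.233.

0.233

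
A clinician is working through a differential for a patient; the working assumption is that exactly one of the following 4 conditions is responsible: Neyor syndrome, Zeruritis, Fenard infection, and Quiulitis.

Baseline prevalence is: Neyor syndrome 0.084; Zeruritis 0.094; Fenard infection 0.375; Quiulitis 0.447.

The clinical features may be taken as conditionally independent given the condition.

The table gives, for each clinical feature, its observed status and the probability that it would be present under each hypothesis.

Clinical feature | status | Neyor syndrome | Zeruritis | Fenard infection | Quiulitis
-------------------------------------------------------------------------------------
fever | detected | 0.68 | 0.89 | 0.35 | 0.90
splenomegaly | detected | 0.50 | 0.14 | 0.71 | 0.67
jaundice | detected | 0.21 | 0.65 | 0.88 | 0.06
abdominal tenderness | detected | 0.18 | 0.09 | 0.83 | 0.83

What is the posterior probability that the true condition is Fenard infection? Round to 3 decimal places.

For each hypothesis, the unnormalized posterior weight is prior × product of the clinical feature likelihoods:
  Neyor syndrome: 0.084 × 0.68 × 0.50 × 0.21 × 0.18 = 0.0010796
  Zeruritis: 0.094 × 0.89 × 0.14 × 0.65 × 0.09 = 0.00068518
  Fenard infection: 0.375 × 0.35 × 0.71 × 0.88 × 0.83 = 0.068064
  Quiulitis: 0.447 × 0.90 × 0.67 × 0.06 × 0.83 = 0.013423
The unnormalized weights sum to 0.083252.
P(Fenard infection | evidence) = 0.068064 / 0.083252 ≈ 0.818.

0.818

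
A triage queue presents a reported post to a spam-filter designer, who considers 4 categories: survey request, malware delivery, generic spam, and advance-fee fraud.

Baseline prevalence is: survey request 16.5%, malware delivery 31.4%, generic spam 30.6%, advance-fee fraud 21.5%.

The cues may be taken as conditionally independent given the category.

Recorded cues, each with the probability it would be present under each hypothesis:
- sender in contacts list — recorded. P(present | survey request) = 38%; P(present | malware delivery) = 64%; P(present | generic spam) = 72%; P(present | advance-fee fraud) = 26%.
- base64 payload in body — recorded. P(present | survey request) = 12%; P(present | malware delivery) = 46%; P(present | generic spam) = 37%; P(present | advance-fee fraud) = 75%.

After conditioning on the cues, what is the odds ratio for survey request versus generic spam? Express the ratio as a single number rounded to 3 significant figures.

Posterior odds equal prior odds times the likelihood ratio; only the two competing hypotheses matter.
  survey request: 0.165 × 0.38 × 0.12 = 0.007524
  generic spam: 0.306 × 0.72 × 0.37 = 0.081518
Odds(survey request : generic spam) = 0.007524 / 0.081518 ≈ 0.0923.

0.0923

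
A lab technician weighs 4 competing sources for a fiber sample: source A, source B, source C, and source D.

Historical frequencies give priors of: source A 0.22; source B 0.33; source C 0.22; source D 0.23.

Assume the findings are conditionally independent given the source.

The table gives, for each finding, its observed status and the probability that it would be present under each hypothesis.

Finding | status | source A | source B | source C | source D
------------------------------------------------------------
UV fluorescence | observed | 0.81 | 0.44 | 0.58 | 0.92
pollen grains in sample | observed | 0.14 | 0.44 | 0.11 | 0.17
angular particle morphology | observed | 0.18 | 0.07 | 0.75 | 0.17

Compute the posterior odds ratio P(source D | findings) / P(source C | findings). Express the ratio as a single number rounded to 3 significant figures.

0.581

Posterior odds equal prior odds times the likelihood ratio; only the two competing hypotheses matter.
  source D: 0.23 × 0.92 × 0.17 × 0.17 = 0.0061152
  source C: 0.22 × 0.58 × 0.11 × 0.75 = 0.010527
Posterior odds = 0.0061152 / 0.010527 ≈ 0.581.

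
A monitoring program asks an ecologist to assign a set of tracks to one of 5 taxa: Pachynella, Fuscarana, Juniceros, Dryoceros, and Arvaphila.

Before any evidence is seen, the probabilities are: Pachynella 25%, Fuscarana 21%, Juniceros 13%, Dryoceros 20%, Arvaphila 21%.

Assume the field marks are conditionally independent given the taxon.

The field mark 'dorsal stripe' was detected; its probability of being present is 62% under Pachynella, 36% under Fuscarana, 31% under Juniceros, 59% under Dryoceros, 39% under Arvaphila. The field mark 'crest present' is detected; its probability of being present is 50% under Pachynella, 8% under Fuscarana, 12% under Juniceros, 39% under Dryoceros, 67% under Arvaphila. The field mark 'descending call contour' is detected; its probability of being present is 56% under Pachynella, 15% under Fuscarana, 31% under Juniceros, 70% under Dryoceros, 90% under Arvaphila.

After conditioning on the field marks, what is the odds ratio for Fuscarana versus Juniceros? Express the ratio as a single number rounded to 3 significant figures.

Posterior odds equal prior odds times the likelihood ratio; only the two competing hypotheses matter.
  Fuscarana: 0.21 × 0.36 × 0.08 × 0.15 = 0.0009072
  Juniceros: 0.13 × 0.31 × 0.12 × 0.31 = 0.0014992
Posterior odds = 0.0009072 / 0.0014992 ≈ 0.605.

0.605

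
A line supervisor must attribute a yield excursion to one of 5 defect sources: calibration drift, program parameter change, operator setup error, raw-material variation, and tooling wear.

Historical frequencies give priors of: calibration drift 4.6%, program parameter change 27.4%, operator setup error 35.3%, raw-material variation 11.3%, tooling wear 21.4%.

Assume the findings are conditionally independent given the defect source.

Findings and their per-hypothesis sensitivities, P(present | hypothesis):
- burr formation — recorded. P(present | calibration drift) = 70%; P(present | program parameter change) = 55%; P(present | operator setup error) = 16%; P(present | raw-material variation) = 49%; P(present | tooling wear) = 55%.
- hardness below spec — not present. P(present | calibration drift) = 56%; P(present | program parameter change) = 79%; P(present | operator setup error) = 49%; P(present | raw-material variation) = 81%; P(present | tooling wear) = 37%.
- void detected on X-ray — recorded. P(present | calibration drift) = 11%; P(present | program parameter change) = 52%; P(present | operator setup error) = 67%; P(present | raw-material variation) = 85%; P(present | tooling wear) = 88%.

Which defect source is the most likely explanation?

For each hypothesis, the unnormalized posterior weight is prior × product of the finding likelihoods (using 1 − P(present | H) for each absent finding):
  calibration drift: 0.046 × 0.70 × (1 − 0.56) × 0.11 = 0.0015585
  program parameter change: 0.274 × 0.55 × (1 − 0.79) × 0.52 = 0.016456
  operator setup error: 0.353 × 0.16 × (1 − 0.49) × 0.67 = 0.019299
  raw-material variation: 0.113 × 0.49 × (1 − 0.81) × 0.85 = 0.0089423
  tooling wear: 0.214 × 0.55 × (1 − 0.37) × 0.88 = 0.065253
The unnormalized weights sum to 0.11151.
P(calibration drift | evidence) ≈ 0.0015585 / 0.11151 ≈ 0.014
P(program parameter change | evidence) ≈ 0.016456 / 0.11151 ≈ 0.148
P(operator setup error | evidence) ≈ 0.019299 / 0.11151 ≈ 0.173
P(raw-material variation | evidence) ≈ 0.0089423 / 0.11151 ≈ 0.080
P(tooling wear | evidence) ≈ 0.065253 / 0.11151 ≈ 0.585
The largest is 0.585, so tooling wear is most probable.

tooling wear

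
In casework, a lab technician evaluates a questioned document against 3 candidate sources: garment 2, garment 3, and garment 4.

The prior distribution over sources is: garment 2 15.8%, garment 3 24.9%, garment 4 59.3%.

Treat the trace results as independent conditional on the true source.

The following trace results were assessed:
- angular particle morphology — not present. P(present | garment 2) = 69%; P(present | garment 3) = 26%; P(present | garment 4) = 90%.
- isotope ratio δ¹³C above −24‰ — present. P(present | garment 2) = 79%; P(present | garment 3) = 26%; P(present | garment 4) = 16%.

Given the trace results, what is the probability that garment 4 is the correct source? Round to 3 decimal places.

Multiply each prior by the joint likelihood of the trace result pattern (using 1 − P(present | H) for each absent trace result):
  garment 2: 0.158 × (1 − 0.69) × 0.79 = 0.038694
  garment 3: 0.249 × (1 − 0.26) × 0.26 = 0.047908
  garment 4: 0.593 × (1 − 0.90) × 0.16 = 0.009488
Marginal likelihood of the evidence = 0.09609.
P(garment 4 | evidence) = 0.009488 / 0.09609 ≈ 0.099.

0.099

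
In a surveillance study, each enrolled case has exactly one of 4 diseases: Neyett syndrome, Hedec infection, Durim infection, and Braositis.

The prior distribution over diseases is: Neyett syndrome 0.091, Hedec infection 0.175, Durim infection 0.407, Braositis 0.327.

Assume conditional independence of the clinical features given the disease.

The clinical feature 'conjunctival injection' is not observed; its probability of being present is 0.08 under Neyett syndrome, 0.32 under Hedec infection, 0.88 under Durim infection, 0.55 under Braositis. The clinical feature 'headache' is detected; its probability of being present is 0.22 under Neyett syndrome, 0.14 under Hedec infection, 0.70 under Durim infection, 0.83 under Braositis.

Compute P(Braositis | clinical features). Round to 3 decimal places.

0.638

By Bayes' rule with conditional independence, the unnormalized weight for each hypothesis is prior × ∏ likelihoods (using 1 − P(present | H) for each absent clinical feature):
  Neyett syndrome: 0.091 × (1 − 0.08) × 0.22 = 0.018418
  Hedec infection: 0.175 × (1 − 0.32) × 0.14 = 0.01666
  Durim infection: 0.407 × (1 − 0.88) × 0.70 = 0.034188
  Braositis: 0.327 × (1 − 0.55) × 0.83 = 0.12213
Marginal likelihood of the evidence = 0.1914.
P(Braositis | evidence) = 0.12213 / 0.1914 ≈ 0.638.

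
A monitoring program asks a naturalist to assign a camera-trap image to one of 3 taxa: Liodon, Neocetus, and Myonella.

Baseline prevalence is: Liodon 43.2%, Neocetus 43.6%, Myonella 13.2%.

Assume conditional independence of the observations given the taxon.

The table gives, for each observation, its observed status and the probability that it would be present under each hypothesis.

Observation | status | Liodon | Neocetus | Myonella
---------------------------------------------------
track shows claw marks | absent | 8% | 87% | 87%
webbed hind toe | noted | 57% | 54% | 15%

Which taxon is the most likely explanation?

By Bayes' rule with conditional independence, the unnormalized weight for each hypothesis is prior × ∏ likelihoods (using 1 − P(present | H) for each absent observation):
  Liodon: 0.432 × (1 − 0.08) × 0.57 = 0.22654
  Neocetus: 0.436 × (1 − 0.87) × 0.54 = 0.030607
  Myonella: 0.132 × (1 − 0.87) × 0.15 = 0.002574
Marginal likelihood of the evidence = 0.25972.
P(Liodon | evidence) ≈ 0.22654 / 0.25972 ≈ 0.872
P(Neocetus | evidence) ≈ 0.030607 / 0.25972 ≈ 0.118
P(Myonella | evidence) ≈ 0.002574 / 0.25972 ≈ 0.010
The largest is 0.872, so Liodon is most probable.

Liodon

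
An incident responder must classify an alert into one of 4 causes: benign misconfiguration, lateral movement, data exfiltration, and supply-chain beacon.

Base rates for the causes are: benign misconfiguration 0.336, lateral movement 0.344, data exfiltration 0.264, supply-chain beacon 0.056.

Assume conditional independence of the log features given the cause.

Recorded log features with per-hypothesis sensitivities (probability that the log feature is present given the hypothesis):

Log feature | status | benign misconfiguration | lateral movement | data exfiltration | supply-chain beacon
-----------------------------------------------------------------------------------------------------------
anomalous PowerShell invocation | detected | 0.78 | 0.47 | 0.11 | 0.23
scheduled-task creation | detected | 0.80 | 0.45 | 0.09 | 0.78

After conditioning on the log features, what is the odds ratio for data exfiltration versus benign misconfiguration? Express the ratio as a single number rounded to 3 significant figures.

0.0125

Posterior odds equal prior odds times the likelihood ratio; only the two competing hypotheses matter.
  data exfiltration: 0.264 × 0.11 × 0.09 = 0.0026136
  benign misconfiguration: 0.336 × 0.78 × 0.80 = 0.20966
Odds(data exfiltration : benign misconfiguration) = 0.0026136 / 0.20966 ≈ 0.0125.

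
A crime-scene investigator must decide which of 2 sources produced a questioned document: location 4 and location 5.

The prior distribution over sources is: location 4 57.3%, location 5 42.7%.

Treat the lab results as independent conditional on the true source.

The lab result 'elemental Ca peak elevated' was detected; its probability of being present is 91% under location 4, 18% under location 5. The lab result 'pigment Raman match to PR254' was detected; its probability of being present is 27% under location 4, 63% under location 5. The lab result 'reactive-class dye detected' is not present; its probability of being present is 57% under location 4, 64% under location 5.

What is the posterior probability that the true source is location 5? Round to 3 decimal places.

For each hypothesis, the unnormalized posterior weight is prior × product of the lab result likelihoods (using 1 − P(present | H) for each absent lab result):
  location 4: 0.573 × 0.91 × 0.27 × (1 − 0.57) = 0.060538
  location 5: 0.427 × 0.18 × 0.63 × (1 − 0.64) = 0.017432
Normalizing constant Z = 0.060538 + 0.017432 = 0.07797.
P(location 5 | evidence) = 0.017432 / 0.07797 ≈ 0.224.

0.224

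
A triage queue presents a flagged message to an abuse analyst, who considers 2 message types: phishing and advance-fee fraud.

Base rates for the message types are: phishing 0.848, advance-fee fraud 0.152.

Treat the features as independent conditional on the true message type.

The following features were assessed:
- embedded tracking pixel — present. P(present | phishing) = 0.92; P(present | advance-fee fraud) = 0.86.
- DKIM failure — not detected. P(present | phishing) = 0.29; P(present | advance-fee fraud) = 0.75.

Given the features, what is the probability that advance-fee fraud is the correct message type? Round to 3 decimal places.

For each hypothesis, the unnormalized posterior weight is prior × product of the feature likelihoods (using 1 − P(present | H) for each absent feature):
  phishing: 0.848 × 0.92 × (1 − 0.29) = 0.55391
  advance-fee fraud: 0.152 × 0.86 × (1 − 0.75) = 0.03268
Normalizing constant Z = 0.55391 + 0.03268 = 0.58659.
P(advance-fee fraud | evidence) = 0.03268 / 0.58659 ≈ 0.056.

0.056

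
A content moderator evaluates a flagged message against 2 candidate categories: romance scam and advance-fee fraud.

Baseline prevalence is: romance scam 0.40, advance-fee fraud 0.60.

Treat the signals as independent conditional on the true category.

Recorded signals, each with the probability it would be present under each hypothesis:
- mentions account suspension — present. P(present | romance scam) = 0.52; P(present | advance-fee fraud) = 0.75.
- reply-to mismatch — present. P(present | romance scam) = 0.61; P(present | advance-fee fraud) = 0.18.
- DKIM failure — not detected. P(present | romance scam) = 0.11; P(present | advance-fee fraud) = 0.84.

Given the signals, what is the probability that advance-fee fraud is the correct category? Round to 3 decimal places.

For each hypothesis, the unnormalized posterior weight is prior × product of the signal likelihoods (using 1 − P(present | H) for each absent signal):
  romance scam: 0.40 × 0.52 × 0.61 × (1 − 0.11) = 0.11292
  advance-fee fraud: 0.60 × 0.75 × 0.18 × (1 − 0.84) = 0.01296
Marginal likelihood of the evidence = 0.12588.
P(advance-fee fraud | evidence) = 0.01296 / 0.12588 ≈ 0.103.

0.103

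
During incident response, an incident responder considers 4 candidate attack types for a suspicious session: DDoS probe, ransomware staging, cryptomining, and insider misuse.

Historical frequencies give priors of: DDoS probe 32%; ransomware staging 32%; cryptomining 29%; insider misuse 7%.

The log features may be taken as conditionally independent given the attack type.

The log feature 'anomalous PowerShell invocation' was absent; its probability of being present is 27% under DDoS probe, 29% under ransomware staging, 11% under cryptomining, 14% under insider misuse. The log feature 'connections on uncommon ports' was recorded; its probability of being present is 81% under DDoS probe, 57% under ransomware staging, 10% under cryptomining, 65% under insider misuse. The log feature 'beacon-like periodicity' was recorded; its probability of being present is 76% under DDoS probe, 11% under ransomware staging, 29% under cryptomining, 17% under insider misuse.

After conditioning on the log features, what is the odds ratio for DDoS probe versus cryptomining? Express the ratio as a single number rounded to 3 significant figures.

Unnormalized posterior weight (prior times the log feature likelihoods) for each of the two hypotheses (using 1 − P(present | H) for each absent log feature):
  DDoS probe: 0.32 × (1 − 0.27) × 0.81 × 0.76 = 0.1438
  cryptomining: 0.29 × (1 − 0.11) × 0.10 × 0.29 = 0.0074849
Posterior odds = 0.1438 / 0.0074849 ≈ 19.2.

19.2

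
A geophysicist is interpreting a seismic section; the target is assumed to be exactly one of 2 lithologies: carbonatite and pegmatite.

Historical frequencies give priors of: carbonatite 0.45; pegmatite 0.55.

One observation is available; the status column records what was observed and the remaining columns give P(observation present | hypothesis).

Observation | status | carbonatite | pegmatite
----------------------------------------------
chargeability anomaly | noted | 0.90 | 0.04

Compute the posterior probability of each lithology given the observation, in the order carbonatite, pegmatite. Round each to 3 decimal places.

Multiply each prior by the likelihood of the observation:
  carbonatite: 0.45 × 0.90 = 0.405
  pegmatite: 0.55 × 0.04 = 0.022
The unnormalized weights sum to 0.427.
P(carbonatite | evidence) = 0.405 / 0.427 ≈ 0.948
P(pegmatite | evidence) = 0.022 / 0.427 ≈ 0.052

0.948, 0.052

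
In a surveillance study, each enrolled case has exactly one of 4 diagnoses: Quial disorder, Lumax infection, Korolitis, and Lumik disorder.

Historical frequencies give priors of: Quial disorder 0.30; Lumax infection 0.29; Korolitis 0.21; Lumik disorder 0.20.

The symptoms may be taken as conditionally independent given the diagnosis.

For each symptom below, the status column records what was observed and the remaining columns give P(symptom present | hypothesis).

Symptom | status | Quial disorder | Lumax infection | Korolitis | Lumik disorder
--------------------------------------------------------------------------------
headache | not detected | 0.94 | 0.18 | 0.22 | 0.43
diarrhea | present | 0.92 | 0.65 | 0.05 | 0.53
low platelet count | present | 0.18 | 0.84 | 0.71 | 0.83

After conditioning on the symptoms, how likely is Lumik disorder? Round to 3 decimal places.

For each hypothesis, the unnormalized posterior weight is prior × product of the symptom likelihoods (using 1 − P(present | H) for each absent symptom):
  Quial disorder: 0.30 × (1 − 0.94) × 0.92 × 0.18 = 0.0029808
  Lumax infection: 0.29 × (1 − 0.18) × 0.65 × 0.84 = 0.12984
  Korolitis: 0.21 × (1 − 0.22) × 0.05 × 0.71 = 0.0058149
  Lumik disorder: 0.20 × (1 − 0.43) × 0.53 × 0.83 = 0.050149
The unnormalized weights sum to 0.18878.
P(Lumik disorder | evidence) = 0.050149 / 0.18878 ≈ 0.266.

0.266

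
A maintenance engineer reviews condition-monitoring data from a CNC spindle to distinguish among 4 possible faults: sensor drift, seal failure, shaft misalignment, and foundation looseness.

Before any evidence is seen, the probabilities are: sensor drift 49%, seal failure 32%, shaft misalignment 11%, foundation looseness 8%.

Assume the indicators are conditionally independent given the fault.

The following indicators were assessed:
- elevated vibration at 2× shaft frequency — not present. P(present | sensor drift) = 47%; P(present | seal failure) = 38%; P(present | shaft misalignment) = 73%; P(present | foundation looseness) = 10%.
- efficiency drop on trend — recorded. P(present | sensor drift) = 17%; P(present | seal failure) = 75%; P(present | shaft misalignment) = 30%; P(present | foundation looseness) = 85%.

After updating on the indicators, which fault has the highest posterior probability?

Multiply each prior by the joint likelihood of the indicator pattern (using 1 − P(present | H) for each absent indicator):
  sensor drift: 0.49 × (1 − 0.47) × 0.17 = 0.044149
  seal failure: 0.32 × (1 − 0.38) × 0.75 = 0.1488
  shaft misalignment: 0.11 × (1 − 0.73) × 0.30 = 0.00891
  foundation looseness: 0.08 × (1 − 0.10) × 0.85 = 0.0612
Normalizing constant Z = 0.044149 + 0.1488 + 0.00891 + 0.0612 = 0.26306.
P(sensor drift | evidence) ≈ 0.044149 / 0.26306 ≈ 0.168
P(seal failure | evidence) ≈ 0.1488 / 0.26306 ≈ 0.566
P(shaft misalignment | evidence) ≈ 0.00891 / 0.26306 ≈ 0.034
P(foundation looseness | evidence) ≈ 0.0612 / 0.26306 ≈ 0.233
The largest is 0.566, so seal failure is most probable.

seal failure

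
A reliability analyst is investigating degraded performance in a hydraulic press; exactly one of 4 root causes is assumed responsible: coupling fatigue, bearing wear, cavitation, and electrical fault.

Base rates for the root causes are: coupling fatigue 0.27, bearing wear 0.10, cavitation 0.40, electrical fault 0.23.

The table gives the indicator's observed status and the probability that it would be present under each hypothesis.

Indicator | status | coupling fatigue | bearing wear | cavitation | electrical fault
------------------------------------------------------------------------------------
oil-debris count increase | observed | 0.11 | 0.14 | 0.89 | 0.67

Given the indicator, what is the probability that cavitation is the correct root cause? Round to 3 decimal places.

By Bayes' rule, the unnormalized weight for each hypothesis is prior × likelihood:
  coupling fatigue: 0.27 × 0.11 = 0.0297
  bearing wear: 0.10 × 0.14 = 0.014
  cavitation: 0.40 × 0.89 = 0.356
  electrical fault: 0.23 × 0.67 = 0.1541
Marginal likelihood of the evidence = 0.5538.
P(cavitation | evidence) = 0.356 / 0.5538 ≈ 0.643.

0.643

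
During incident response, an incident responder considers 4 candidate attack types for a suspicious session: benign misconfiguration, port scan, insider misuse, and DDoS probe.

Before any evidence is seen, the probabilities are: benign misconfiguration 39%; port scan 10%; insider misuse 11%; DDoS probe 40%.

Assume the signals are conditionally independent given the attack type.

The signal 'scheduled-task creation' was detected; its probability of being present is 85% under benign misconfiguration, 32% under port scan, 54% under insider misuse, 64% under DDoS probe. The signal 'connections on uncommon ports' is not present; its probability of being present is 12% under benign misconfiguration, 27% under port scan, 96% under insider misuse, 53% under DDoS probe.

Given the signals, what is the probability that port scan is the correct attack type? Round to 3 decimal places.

For each hypothesis, the unnormalized posterior weight is prior × product of the signal likelihoods (using 1 − P(present | H) for each absent signal):
  benign misconfiguration: 0.39 × 0.85 × (1 − 0.12) = 0.29172
  port scan: 0.10 × 0.32 × (1 − 0.27) = 0.02336
  insider misuse: 0.11 × 0.54 × (1 − 0.96) = 0.002376
  DDoS probe: 0.40 × 0.64 × (1 − 0.53) = 0.12032
The unnormalized weights sum to 0.43778.
P(port scan | evidence) = 0.02336 / 0.43778 ≈ 0.053.

0.053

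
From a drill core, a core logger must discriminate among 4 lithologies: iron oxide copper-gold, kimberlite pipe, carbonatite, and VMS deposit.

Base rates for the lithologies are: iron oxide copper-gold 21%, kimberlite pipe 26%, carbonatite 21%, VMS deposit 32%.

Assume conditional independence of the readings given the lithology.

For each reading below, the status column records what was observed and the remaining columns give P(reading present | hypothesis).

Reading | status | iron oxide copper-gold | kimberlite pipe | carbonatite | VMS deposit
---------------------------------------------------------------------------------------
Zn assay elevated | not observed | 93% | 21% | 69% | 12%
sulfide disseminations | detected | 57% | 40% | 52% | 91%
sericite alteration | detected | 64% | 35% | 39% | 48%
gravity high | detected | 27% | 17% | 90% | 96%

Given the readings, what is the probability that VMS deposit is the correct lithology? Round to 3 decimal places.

0.866

Multiply each prior by the joint likelihood of the reading pattern (using 1 − P(present | H) for each absent reading):
  iron oxide copper-gold: 0.21 × (1 − 0.93) × 0.57 × 0.64 × 0.27 = 0.0014479
  kimberlite pipe: 0.26 × (1 − 0.21) × 0.40 × 0.35 × 0.17 = 0.0048885
  carbonatite: 0.21 × (1 − 0.69) × 0.52 × 0.39 × 0.90 = 0.011882
  VMS deposit: 0.32 × (1 − 0.12) × 0.91 × 0.48 × 0.96 = 0.11808
Marginal likelihood of the evidence = 0.1363.
P(VMS deposit | evidence) = 0.11808 / 0.1363 ≈ 0.866.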